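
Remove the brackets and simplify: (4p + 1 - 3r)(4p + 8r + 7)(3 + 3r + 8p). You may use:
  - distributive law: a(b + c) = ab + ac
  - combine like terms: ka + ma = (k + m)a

(4p + 1 - 3r)(4p + 8r + 7)(3 + 3r + 8p)
= (16p^2 + 32pr + 28p + 4p + 8r + 7 - 12pr - 24r^2 - 21r)(3 + 3r + 8p)    [distributive law]
= (16p^2 + 20pr + 32p - 13r + 7 - 24r^2)(3 + 3r + 8p)    [combine like terms]
= 48p^2 + 48p^2r + 128p^3 + 60pr + 60pr^2 + 160p^2r + 96p + 96pr + 256p^2 - 39r - 39r^2 - 104pr + 21 + 21r + 56p - 72r^2 - 72r^3 - 192pr^2    [distributive law]
= 304p^2 + 208p^2r + 128p^3 + 52pr - 132pr^2 + 152p - 18r - 111r^2 + 21 - 72r^3    [combine like terms]

304p^2 + 208p^2r + 128p^3 + 52pr - 132pr^2 + 152p - 18r - 111r^2 + 21 - 72r^3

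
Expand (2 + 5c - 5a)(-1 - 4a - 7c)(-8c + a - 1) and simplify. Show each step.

(2 + 5c - 5a)(-1 - 4a - 7c)(-8c + a - 1)
= (-2 - 8a - 14c - 5c - 20ac - 35c^2 + 5a + 20a^2 + 35ac)(-8c + a - 1)    [distributive law]
= (-2 - 3a - 19c + 15ac - 35c^2 + 20a^2)(-8c + a - 1)    [combine like terms]
= 16c - 2a + 2 + 24ac - 3a^2 + 3a + 152c^2 - 19ac + 19c - 120ac^2 + 15a^2c - 15ac + 280c^3 - 35ac^2 + 35c^2 - 160a^2c + 20a^3 - 20a^2    [distributive law]
= 35c + a + 2 - 10ac - 23a^2 + 187c^2 - 155ac^2 - 145a^2c + 280c^3 + 20a^3    [combine like terms]

35c + a + 2 - 10ac - 23a^2 + 187c^2 - 155ac^2 - 145a^2c + 280c^3 + 20a^3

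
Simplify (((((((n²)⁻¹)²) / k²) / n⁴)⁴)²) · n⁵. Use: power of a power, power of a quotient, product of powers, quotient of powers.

k⁻¹⁶·n⁻⁵⁹

(((((((n²)⁻¹)²) / k²) / n⁴)⁴)²) · n⁵
= ((((((n²)⁻¹)²) / k²) / n⁴)⁸) · n⁵    [power of a power]
= ((((((n²)⁻¹)²) / k²)⁸) / ((n⁴)⁸)) · n⁵    [power of a quotient]
= ((((((n²)⁻¹)²)⁸) / ((k²)⁸)) / ((n⁴)⁸)) · n⁵    [power of a quotient]
= (((((n²)⁻¹)¹⁶) / ((k²)⁸)) / ((n⁴)⁸)) · n⁵    [power of a power]
= ((((n²)⁻¹⁶) / ((k²)⁸)) / ((n⁴)⁸)) · n⁵    [power of a power]
= ((n⁻³² / ((k²)⁸)) / ((n⁴)⁸)) · n⁵    [power of a power]
= ((n⁻³² / k¹⁶) / ((n⁴)⁸)) · n⁵    [power of a power]
= ((n⁻³² / k¹⁶) / n³²) · n⁵    [power of a power]
= k⁻¹⁶·n⁻⁵⁹    [quotient of powers; product of powers]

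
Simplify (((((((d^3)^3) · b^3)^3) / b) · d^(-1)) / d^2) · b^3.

(((((((d^3)^3) · b^3)^3) / b) · d^(-1)) / d^2) · b^3
= (((((((d^3)^3)^3) · ((b^3)^3)) / b) · d^(-1)) / d^2) · b^3    [power of a product]
= ((((((d^3)^9) · ((b^3)^3)) / b) · d^(-1)) / d^2) · b^3    [power of a power]
= ((((d^27 · ((b^3)^3)) / b) · d^(-1)) / d^2) · b^3    [power of a power]
= ((((d^27 · b^9) / b) · d^(-1)) / d^2) · b^3    [power of a power]
= b^11d^24    [quotient of powers; product of powers]

b^11d^24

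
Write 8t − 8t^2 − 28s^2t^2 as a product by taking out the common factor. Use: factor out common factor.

4t(2 − 2t − 7s^2t)

8t − 8t^2 − 28s^2t^2
= 4(2t − 2t^2 − 7s^2t^2)    [factor out 4]
= 4t(2 − 2t − 7s^2t)    [factor out t]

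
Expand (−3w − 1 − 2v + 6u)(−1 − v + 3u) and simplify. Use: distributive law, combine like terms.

3w + 3vw − 9uw + 1 + 3v − 9u + 2v^2 − 12uv + 18u^2

(−3w − 1 − 2v + 6u)(−1 − v + 3u)
= 3w + 3vw − 9uw + 1 + v − 3u + 2v + 2v^2 − 6uv − 6u − 6uv + 18u^2    [distributive law]
= 3w + 3vw − 9uw + 1 + 3v − 9u + 2v^2 − 12uv + 18u^2    [combine like terms]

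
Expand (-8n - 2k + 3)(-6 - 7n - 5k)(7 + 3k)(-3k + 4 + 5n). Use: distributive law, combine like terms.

(-8n - 2k + 3)(-6 - 7n - 5k)(7 + 3k)(-3k + 4 + 5n)
= (48n + 56n^2 + 40kn + 12k + 14kn + 10k^2 - 18 - 21n - 15k)(7 + 3k)(-3k + 4 + 5n)    [distributive law]
= (27n + 56n^2 + 54kn - 3k + 10k^2 - 18)(7 + 3k)(-3k + 4 + 5n)    [combine like terms]
= (189n + 81kn + 392n^2 + 168kn^2 + 378kn + 162k^2n - 21k - 9k^2 + 70k^2 + 30k^3 - 126 - 54k)(-3k + 4 + 5n)    [distributive law]
= (189n + 459kn + 392n^2 + 168kn^2 + 162k^2n - 75k + 61k^2 + 30k^3 - 126)(-3k + 4 + 5n)    [combine like terms]
= -567kn + 756n + 945n^2 - 1377k^2n + 1836kn + 2295kn^2 - 1176kn^2 + 1568n^2 + 1960n^3 - 504k^2n^2 + 672kn^2 + 840kn^3 - 486k^3n + 648k^2n + 810k^2n^2 + 225k^2 - 300k - 375kn - 183k^3 + 244k^2 + 305k^2n - 90k^4 + 120k^3 + 150k^3n + 378k - 504 - 630n    [distributive law]
= 894kn + 126n + 2513n^2 - 424k^2n + 1791kn^2 + 1960n^3 + 306k^2n^2 + 840kn^3 - 336k^3n + 469k^2 + 78k - 63k^3 - 90k^4 - 504    [combine like terms]

894kn + 126n + 2513n^2 - 424k^2n + 1791kn^2 + 1960n^3 + 306k^2n^2 + 840kn^3 - 336k^3n + 469k^2 + 78k - 63k^3 - 90k^4 - 504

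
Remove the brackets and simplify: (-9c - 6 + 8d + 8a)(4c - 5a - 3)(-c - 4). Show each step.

36c³ + 141c² - 77ac² - 314ac - 30c - 24a - 72 - 32c²d - 104cd + 40acd + 160ad + 96d + 40a²c + 160a²

(-9c - 6 + 8d + 8a)(4c - 5a - 3)(-c - 4)
= (-36c² + 45ac + 27c - 24c + 30a + 18 + 32cd - 40ad - 24d + 32ac - 40a² - 24a)(-c - 4)    [distributive law]
= (-36c² + 77ac + 3c + 6a + 18 + 32cd - 40ad - 24d - 40a²)(-c - 4)    [combine like terms]
= 36c³ + 144c² - 77ac² - 308ac - 3c² - 12c - 6ac - 24a - 18c - 72 - 32c²d - 128cd + 40acd + 160ad + 24cd + 96d + 40a²c + 160a²    [distributive law]
= 36c³ + 141c² - 77ac² - 314ac - 30c - 24a - 72 - 32c²d - 104cd + 40acd + 160ad + 96d + 40a²c + 160a²    [combine like terms]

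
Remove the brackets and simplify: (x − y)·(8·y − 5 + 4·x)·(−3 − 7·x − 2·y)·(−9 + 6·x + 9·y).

378·x·y + 309·x²·y − 681·x·y² − 468·x³·y − 36·x²·y² + 528·x·y³ − 135·x − 117·x² + 390·x³ − 168·x⁴ − 261·y² − 18·y³ + 144·y⁴ + 135·y

(x − y)·(8·y − 5 + 4·x)·(−3 − 7·x − 2·y)·(−9 + 6·x + 9·y)
= (8·x·y − 5·x + 4·x² − 8·y² + 5·y − 4·x·y)·(−3 − 7·x − 2·y)·(−9 + 6·x + 9·y)    [distributive law]
= (4·x·y − 5·x + 4·x² − 8·y² + 5·y)·(−3 − 7·x − 2·y)·(−9 + 6·x + 9·y)    [combine like terms]
= (−12·x·y − 28·x²·y − 8·x·y² + 15·x + 35·x² + 10·x·y − 12·x² − 28·x³ − 8·x²·y + 24·y² + 56·x·y² + 16·y³ − 15·y − 35·x·y − 10·y²)·(−9 + 6·x + 9·y)    [distributive law]
= (−37·x·y − 36·x²·y + 48·x·y² + 15·x + 23·x² − 28·x³ + 14·y² + 16·y³ − 15·y)·(−9 + 6·x + 9·y)    [combine like terms]
= 333·x·y − 222·x²·y − 333·x·y² + 324·x²·y − 216·x³·y − 324·x²·y² − 432·x·y² + 288·x²·y² + 432·x·y³ − 135·x + 90·x² + 135·x·y − 207·x² + 138·x³ + 207·x²·y + 252·x³ − 168·x⁴ − 252·x³·y − 126·y² + 84·x·y² + 126·y³ − 144·y³ + 96·x·y³ + 144·y⁴ + 135·y − 90·x·y − 135·y²    [distributive law]
= 378·x·y + 309·x²·y − 681·x·y² − 468·x³·y − 36·x²·y² + 528·x·y³ − 135·x − 117·x² + 390·x³ − 168·x⁴ − 261·y² − 18·y³ + 144·y⁴ + 135·y    [combine like terms]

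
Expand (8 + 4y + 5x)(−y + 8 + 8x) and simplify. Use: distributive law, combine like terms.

(8 + 4y + 5x)(−y + 8 + 8x)
= −8y + 64 + 64x − 4y^2 + 32y + 32xy − 5xy + 40x + 40x^2    [distributive law]
= 24y + 64 + 104x − 4y^2 + 27xy + 40x^2    [combine like terms]

24y + 64 + 104x − 4y^2 + 27xy + 40x^2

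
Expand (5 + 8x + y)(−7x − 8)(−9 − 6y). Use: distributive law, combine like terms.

(5 + 8x + y)(−7x − 8)(−9 − 6y)
= (−35x − 40 − 56x^2 − 64x − 7xy − 8y)(−9 − 6y)    [distributive law]
= (−99x − 40 − 56x^2 − 7xy − 8y)(−9 − 6y)    [combine like terms]
= 891x + 594xy + 360 + 240y + 504x^2 + 336x^2y + 63xy + 42xy^2 + 72y + 48y^2    [distributive law]
= 891x + 657xy + 360 + 312y + 504x^2 + 336x^2y + 42xy^2 + 48y^2    [combine like terms]

891x + 657xy + 360 + 312y + 504x^2 + 336x^2y + 42xy^2 + 48y^2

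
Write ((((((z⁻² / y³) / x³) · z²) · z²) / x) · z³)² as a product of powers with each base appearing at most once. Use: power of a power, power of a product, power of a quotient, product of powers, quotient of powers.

x⁻⁸·y⁻⁶·z¹⁰

((((((z⁻² / y³) / x³) · z²) · z²) / x) · z³)²
= ((((((z⁻² / y³) / x³) · z²) · z²) / x)²) · ((z³)²)    [power of a product]
= ((((((z⁻² / y³) / x³) · z²) · z²)²) / (x²)) · ((z³)²)    [power of a quotient]
= ((((((z⁻² / y³) / x³) · z²)²) · ((z²)²)) / (x²)) · ((z³)²)    [power of a product]
= ((((((z⁻² / y³) / x³)²) · ((z²)²)) · ((z²)²)) / (x²)) · ((z³)²)    [power of a product]
= ((((((z⁻² / y³)²) / ((x³)²)) · ((z²)²)) · ((z²)²)) / (x²)) · ((z³)²)    [power of a quotient]
= (((((((z⁻²)²) / ((y³)²)) / ((x³)²)) · ((z²)²)) · ((z²)²)) / (x²)) · ((z³)²)    [power of a quotient]
= (((((z⁻⁴ / ((y³)²)) / ((x³)²)) · ((z²)²)) · ((z²)²)) / (x²)) · ((z³)²)    [power of a power]
= (((((z⁻⁴ / y⁶) / ((x³)²)) · ((z²)²)) · ((z²)²)) / (x²)) · ((z³)²)    [power of a power]
= (((((z⁻⁴ / y⁶) / x⁶) · ((z²)²)) · ((z²)²)) / (x²)) · ((z³)²)    [power of a power]
= (((((z⁻⁴ / y⁶) / x⁶) · z⁴) · ((z²)²)) / (x²)) · ((z³)²)    [power of a power]
= (((((z⁻⁴ / y⁶) / x⁶) · z⁴) · z⁴) / (x²)) · ((z³)²)    [power of a power]
= (((((z⁻⁴ / y⁶) / x⁶) · z⁴) · z⁴) / x²) · z⁶    [power of a power]
= x⁻⁸·y⁻⁶·z¹⁰    [quotient of powers; product of powers]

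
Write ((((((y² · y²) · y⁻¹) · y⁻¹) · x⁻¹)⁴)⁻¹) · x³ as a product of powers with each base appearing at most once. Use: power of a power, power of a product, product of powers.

((((((y² · y²) · y⁻¹) · y⁻¹) · x⁻¹)⁴)⁻¹) · x³
= (((((y² · y²) · y⁻¹) · y⁻¹) · x⁻¹)⁻⁴) · x³    [power of a power]
= (((((y² · y²) · y⁻¹) · y⁻¹)⁻⁴) · ((x⁻¹)⁻⁴)) · x³    [power of a product]
= (((((y² · y²) · y⁻¹)⁻⁴) · ((y⁻¹)⁻⁴)) · ((x⁻¹)⁻⁴)) · x³    [power of a product]
= (((((y² · y²)⁻⁴) · ((y⁻¹)⁻⁴)) · ((y⁻¹)⁻⁴)) · ((x⁻¹)⁻⁴)) · x³    [power of a product]
= ((((((y²)⁻⁴) · ((y²)⁻⁴)) · ((y⁻¹)⁻⁴)) · ((y⁻¹)⁻⁴)) · ((x⁻¹)⁻⁴)) · x³    [power of a product]
= ((((y⁻⁸ · ((y²)⁻⁴)) · ((y⁻¹)⁻⁴)) · ((y⁻¹)⁻⁴)) · ((x⁻¹)⁻⁴)) · x³    [power of a power]
= ((((y⁻⁸ · y⁻⁸) · ((y⁻¹)⁻⁴)) · ((y⁻¹)⁻⁴)) · ((x⁻¹)⁻⁴)) · x³    [power of a power]
= (((y⁻¹⁶ · ((y⁻¹)⁻⁴)) · ((y⁻¹)⁻⁴)) · ((x⁻¹)⁻⁴)) · x³    [product of powers]
= (((y⁻¹⁶ · y⁴) · ((y⁻¹)⁻⁴)) · ((x⁻¹)⁻⁴)) · x³    [power of a power]
= ((y⁻¹² · ((y⁻¹)⁻⁴)) · ((x⁻¹)⁻⁴)) · x³    [product of powers]
= ((y⁻¹² · y⁴) · ((x⁻¹)⁻⁴)) · x³    [power of a power]
= (y⁻⁸ · ((x⁻¹)⁻⁴)) · x³    [product of powers]
= (y⁻⁸ · x⁴) · x³    [power of a power]
= x⁷y⁻⁸    [product of powers]

x⁷y⁻⁸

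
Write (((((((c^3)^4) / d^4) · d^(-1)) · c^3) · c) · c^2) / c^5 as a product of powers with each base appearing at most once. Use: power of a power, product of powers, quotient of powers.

(((((((c^3)^4) / d^4) · d^(-1)) · c^3) · c) · c^2) / c^5
= (((((c^12 / d^4) · d^(-1)) · c^3) · c) · c^2) / c^5    [power of a power]
= c^13·d^(-5)    [quotient of powers; product of powers]

c^13·d^(-5)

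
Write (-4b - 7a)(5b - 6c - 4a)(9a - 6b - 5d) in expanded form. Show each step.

-66ab^2 + 120b^3 + 100b^2d - 36abc - 144b^2c - 120bcd - 339a^2b + 95abd + 378a^2c - 210acd + 252a^3 - 140a^2d

(-4b - 7a)(5b - 6c - 4a)(9a - 6b - 5d)
= (-20b^2 + 24bc + 16ab - 35ab + 42ac + 28a^2)(9a - 6b - 5d)    [distributive law]
= (-20b^2 + 24bc - 19ab + 42ac + 28a^2)(9a - 6b - 5d)    [combine like terms]
= -180ab^2 + 120b^3 + 100b^2d + 216abc - 144b^2c - 120bcd - 171a^2b + 114ab^2 + 95abd + 378a^2c - 252abc - 210acd + 252a^3 - 168a^2b - 140a^2d    [distributive law]
= -66ab^2 + 120b^3 + 100b^2d - 36abc - 144b^2c - 120bcd - 339a^2b + 95abd + 378a^2c - 210acd + 252a^3 - 140a^2d    [combine like terms]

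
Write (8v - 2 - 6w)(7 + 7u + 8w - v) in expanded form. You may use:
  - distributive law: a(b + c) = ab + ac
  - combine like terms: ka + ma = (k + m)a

58v + 56uv + 70vw - 8v^2 - 14 - 14u - 58w - 42uw - 48w^2

(8v - 2 - 6w)(7 + 7u + 8w - v)
= 56v + 56uv + 64vw - 8v^2 - 14 - 14u - 16w + 2v - 42w - 42uw - 48w^2 + 6vw    [distributive law]
= 58v + 56uv + 70vw - 8v^2 - 14 - 14u - 58w - 42uw - 48w^2    [combine like terms]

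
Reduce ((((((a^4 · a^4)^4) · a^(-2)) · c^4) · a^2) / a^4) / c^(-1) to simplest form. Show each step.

((((((a^4 · a^4)^4) · a^(-2)) · c^4) · a^2) / a^4) / c^(-1)
= (((((((a^4)^4) · ((a^4)^4)) · a^(-2)) · c^4) · a^2) / a^4) / c^(-1)    [power of a product]
= (((((a^16 · ((a^4)^4)) · a^(-2)) · c^4) · a^2) / a^4) / c^(-1)    [power of a power]
= (((((a^16 · a^16) · a^(-2)) · c^4) · a^2) / a^4) / c^(-1)    [power of a power]
= ((((a^32 · a^(-2)) · c^4) · a^2) / a^4) / c^(-1)    [product of powers]
= (((a^30 · c^4) · a^2) / a^4) / c^(-1)    [product of powers]
= a^28c^5    [quotient of powers; product of powers]

a^28c^5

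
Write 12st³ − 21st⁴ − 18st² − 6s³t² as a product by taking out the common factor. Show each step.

12st³ − 21st⁴ − 18st² − 6s³t²
= 3(4st³ − 7st⁴ − 6st² − 2s³t²)    [factor out 3]
= 3st²(4t − 7t² − 6 − 2s²)    [factor out st²]

3st²(4t − 7t² − 6 − 2s²)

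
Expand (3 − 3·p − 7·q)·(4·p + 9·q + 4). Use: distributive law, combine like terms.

−q + 12 − 12·p^2 − 55·p·q − 63·q^2

(3 − 3·p − 7·q)·(4·p + 9·q + 4)
= 12·p + 27·q + 12 − 12·p^2 − 27·p·q − 12·p − 28·p·q − 63·q^2 − 28·q    [distributive law]
= −q + 12 − 12·p^2 − 55·p·q − 63·q^2    [combine like terms]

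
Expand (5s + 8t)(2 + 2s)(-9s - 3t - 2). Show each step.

(5s + 8t)(2 + 2s)(-9s - 3t - 2)
= (10s + 10s^2 + 16t + 16st)(-9s - 3t - 2)    [distributive law]
= -90s^2 - 30st - 20s - 90s^3 - 30s^2t - 20s^2 - 144st - 48t^2 - 32t - 144s^2t - 48st^2 - 32st    [distributive law]
= -110s^2 - 206st - 20s - 90s^3 - 174s^2t - 48t^2 - 32t - 48st^2    [combine like terms]

-110s^2 - 206st - 20s - 90s^3 - 174s^2t - 48t^2 - 32t - 48st^2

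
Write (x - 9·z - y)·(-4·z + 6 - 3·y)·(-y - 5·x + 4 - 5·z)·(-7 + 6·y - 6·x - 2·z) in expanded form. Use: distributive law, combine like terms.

(x - 9·z - y)·(-4·z + 6 - 3·y)·(-y - 5·x + 4 - 5·z)·(-7 + 6·y - 6·x - 2·z)
= (-4·x·z + 6·x - 3·x·y + 36·z^2 - 54·z + 27·y·z + 4·y·z - 6·y + 3·y^2)·(-y - 5·x + 4 - 5·z)·(-7 + 6·y - 6·x - 2·z)    [distributive law]
= (-4·x·z + 6·x - 3·x·y + 36·z^2 - 54·z + 31·y·z - 6·y + 3·y^2)·(-y - 5·x + 4 - 5·z)·(-7 + 6·y - 6·x - 2·z)    [combine like terms]
= (4·x·y·z + 20·x^2·z - 16·x·z + 20·x·z^2 - 6·x·y - 30·x^2 + 24·x - 30·x·z + 3·x·y^2 + 15·x^2·y - 12·x·y + 15·x·y·z - 36·y·z^2 - 180·x·z^2 + 144·z^2 - 180·z^3 + 54·y·z + 270·x·z - 216·z + 270·z^2 - 31·y^2·z - 155·x·y·z + 124·y·z - 155·y·z^2 + 6·y^2 + 30·x·y - 24·y + 30·y·z - 3·y^3 - 15·x·y^2 + 12·y^2 - 15·y^2·z)·(-7 + 6·y - 6·x - 2·z)    [distributive law]
= (-136·x·y·z + 20·x^2·z + 224·x·z - 160·x·z^2 + 12·x·y - 30·x^2 + 24·x - 12·x·y^2 + 15·x^2·y - 191·y·z^2 + 414·z^2 - 180·z^3 + 208·y·z - 216·z - 46·y^2·z + 18·y^2 - 24·y - 3·y^3)·(-7 + 6·y - 6·x - 2·z)    [combine like terms]
= 952·x·y·z - 816·x·y^2·z + 816·x^2·y·z + 272·x·y·z^2 - 140·x^2·z + 120·x^2·y·z - 120·x^3·z - 40·x^2·z^2 - 1568·x·z + 1344·x·y·z - 1344·x^2·z - 448·x·z^2 + 1120·x·z^2 - 960·x·y·z^2 + 960·x^2·z^2 + 320·x·z^3 - 84·x·y + 72·x·y^2 - 72·x^2·y - 24·x·y·z + 210·x^2 - 180·x^2·y + 180·x^3 + 60·x^2·z - 168·x + 144·x·y - 144·x^2 - 48·x·z + 84·x·y^2 - 72·x·y^3 + 72·x^2·y^2 + 24·x·y^2·z - 105·x^2·y + 90·x^2·y^2 - 90·x^3·y - 30·x^2·y·z + 1337·y·z^2 - 1146·y^2·z^2 + 1146·x·y·z^2 + 382·y·z^3 - 2898·z^2 + 2484·y·z^2 - 2484·x·z^2 - 828·z^3 + 1260·z^3 - 1080·y·z^3 + 1080·x·z^3 + 360·z^4 - 1456·y·z + 1248·y^2·z - 1248·x·y·z - 416·y·z^2 + 1512·z - 1296·y·z + 1296·x·z + 432·z^2 + 322·y^2·z - 276·y^3·z + 276·x·y^2·z + 92·y^2·z^2 - 126·y^2 + 108·y^3 - 108·x·y^2 - 36·y^2·z + 168·y - 144·y^2 + 144·x·y + 48·y·z + 21·y^3 - 18·y^4 + 18·x·y^3 + 6·y^3·z    [distributive law]
= 1024·x·y·z - 516·x·y^2·z + 906·x^2·y·z + 458·x·y·z^2 - 1424·x^2·z - 120·x^3·z + 920·x^2·z^2 - 320·x·z - 1812·x·z^2 + 1400·x·z^3 + 204·x·y + 48·x·y^2 - 357·x^2·y + 66·x^2 + 180·x^3 - 168·x - 54·x·y^3 + 162·x^2·y^2 - 90·x^3·y + 3405·y·z^2 - 1054·y^2·z^2 - 698·y·z^3 - 2466·z^2 + 432·z^3 + 360·z^4 - 2704·y·z + 1534·y^2·z + 1512·z - 270·y^3·z - 270·y^2 + 129·y^3 + 168·y - 18·y^4    [combine like terms]

1024·x·y·z - 516·x·y^2·z + 906·x^2·y·z + 458·x·y·z^2 - 1424·x^2·z - 120·x^3·z + 920·x^2·z^2 - 320·x·z - 1812·x·z^2 + 1400·x·z^3 + 204·x·y + 48·x·y^2 - 357·x^2·y + 66·x^2 + 180·x^3 - 168·x - 54·x·y^3 + 162·x^2·y^2 - 90·x^3·y + 3405·y·z^2 - 1054·y^2·z^2 - 698·y·z^3 - 2466·z^2 + 432·z^3 + 360·z^4 - 2704·y·z + 1534·y^2·z + 1512·z - 270·y^3·z - 270·y^2 + 129·y^3 + 168·y - 18·y^4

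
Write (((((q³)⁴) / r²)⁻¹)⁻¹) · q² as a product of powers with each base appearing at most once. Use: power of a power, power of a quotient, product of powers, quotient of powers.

q¹⁴r⁻²

(((((q³)⁴) / r²)⁻¹)⁻¹) · q²
= ((((q³)⁴) / r²)¹) · q²    [power of a power]
= ((((q³)⁴)¹) / ((r²)¹)) · q²    [power of a quotient]
= (((q³)⁴) / ((r²)¹)) · q²    [power of a power]
= (q¹² / ((r²)¹)) · q²    [power of a power]
= (q¹² / r²) · q²    [power of a power]
= q¹⁴r⁻²    [quotient of powers; product of powers]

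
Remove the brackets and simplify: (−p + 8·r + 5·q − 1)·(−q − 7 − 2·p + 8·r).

(−p + 8·r + 5·q − 1)·(−q − 7 − 2·p + 8·r)
= p·q + 7·p + 2·p^2 − 8·p·r − 8·q·r − 56·r − 16·p·r + 64·r^2 − 5·q^2 − 35·q − 10·p·q + 40·q·r + q + 7 + 2·p − 8·r    [distributive law]
= −9·p·q + 9·p + 2·p^2 − 24·p·r + 32·q·r − 64·r + 64·r^2 − 5·q^2 − 34·q + 7    [combine like terms]

−9·p·q + 9·p + 2·p^2 − 24·p·r + 32·q·r − 64·r + 64·r^2 − 5·q^2 − 34·q + 7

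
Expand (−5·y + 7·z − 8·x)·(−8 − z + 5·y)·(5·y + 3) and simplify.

(−5·y + 7·z − 8·x)·(−8 − z + 5·y)·(5·y + 3)
= (40·y + 5·y·z − 25·y² − 56·z − 7·z² + 35·y·z + 64·x + 8·x·z − 40·x·y)·(5·y + 3)    [distributive law]
= (40·y + 40·y·z − 25·y² − 56·z − 7·z² + 64·x + 8·x·z − 40·x·y)·(5·y + 3)    [combine like terms]
= 200·y² + 120·y + 200·y²·z + 120·y·z − 125·y³ − 75·y² − 280·y·z − 168·z − 35·y·z² − 21·z² + 320·x·y + 192·x + 40·x·y·z + 24·x·z − 200·x·y² − 120·x·y    [distributive law]
= 125·y² + 120·y + 200·y²·z − 160·y·z − 125·y³ − 168·z − 35·y·z² − 21·z² + 200·x·y + 192·x + 40·x·y·z + 24·x·z − 200·x·y²    [combine like terms]

125·y² + 120·y + 200·y²·z − 160·y·z − 125·y³ − 168·z − 35·y·z² − 21·z² + 200·x·y + 192·x + 40·x·y·z + 24·x·z − 200·x·y²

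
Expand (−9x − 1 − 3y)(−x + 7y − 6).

9x² − 60xy + 55x + 11y + 6 − 21y²

(−9x − 1 − 3y)(−x + 7y − 6)
= 9x² − 63xy + 54x + x − 7y + 6 + 3xy − 21y² + 18y    [distributive law]
= 9x² − 60xy + 55x + 11y + 6 − 21y²    [combine like terms]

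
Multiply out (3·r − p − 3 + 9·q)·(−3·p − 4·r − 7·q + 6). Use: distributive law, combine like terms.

−5·p·r − 12·r^2 − 57·q·r + 30·r + 3·p^2 − 20·p·q + 3·p + 75·q − 18 − 63·q^2

(3·r − p − 3 + 9·q)·(−3·p − 4·r − 7·q + 6)
= −9·p·r − 12·r^2 − 21·q·r + 18·r + 3·p^2 + 4·p·r + 7·p·q − 6·p + 9·p + 12·r + 21·q − 18 − 27·p·q − 36·q·r − 63·q^2 + 54·q    [distributive law]
= −5·p·r − 12·r^2 − 57·q·r + 30·r + 3·p^2 − 20·p·q + 3·p + 75·q − 18 − 63·q^2    [combine like terms]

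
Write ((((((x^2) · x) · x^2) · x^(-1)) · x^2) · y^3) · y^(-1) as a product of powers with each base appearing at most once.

((((((x^2) · x) · x^2) · x^(-1)) · x^2) · y^3) · y^(-1)
= ((((x^3 · x^2) · x^(-1)) · x^2) · y^3) · y^(-1)    [product of powers]
= (((x^5 · x^(-1)) · x^2) · y^3) · y^(-1)    [product of powers]
= ((x^4 · x^2) · y^3) · y^(-1)    [product of powers]
= (x^6 · y^3) · y^(-1)    [product of powers]
= x^6y^2    [product of powers]

x^6y^2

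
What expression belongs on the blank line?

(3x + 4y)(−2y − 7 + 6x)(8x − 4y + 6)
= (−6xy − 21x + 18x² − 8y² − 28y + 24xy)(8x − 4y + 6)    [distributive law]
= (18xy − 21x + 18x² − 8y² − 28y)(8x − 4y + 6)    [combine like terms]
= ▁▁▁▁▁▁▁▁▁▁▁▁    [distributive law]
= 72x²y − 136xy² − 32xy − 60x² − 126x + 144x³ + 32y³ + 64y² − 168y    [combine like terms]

After distributive law, the bracketed line is:

144x²y − 72xy² + 108xy − 168x² + 84xy − 126x + 144x³ − 72x²y + 108x² − 64xy² + 32y³ − 48y² − 224xy + 112y² − 168y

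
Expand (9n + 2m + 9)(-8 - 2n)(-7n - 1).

(9n + 2m + 9)(-8 - 2n)(-7n - 1)
= (-72n - 18n^2 - 16m - 4mn - 72 - 18n)(-7n - 1)    [distributive law]
= (-90n - 18n^2 - 16m - 4mn - 72)(-7n - 1)    [combine like terms]
= 630n^2 + 90n + 126n^3 + 18n^2 + 112mn + 16m + 28mn^2 + 4mn + 504n + 72    [distributive law]
= 648n^2 + 594n + 126n^3 + 116mn + 16m + 28mn^2 + 72    [combine like terms]

648n^2 + 594n + 126n^3 + 116mn + 16m + 28mn^2 + 72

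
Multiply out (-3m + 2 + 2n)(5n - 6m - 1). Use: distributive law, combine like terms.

-27mn + 18m^2 - 9m + 8n - 2 + 10n^2

(-3m + 2 + 2n)(5n - 6m - 1)
= -15mn + 18m^2 + 3m + 10n - 12m - 2 + 10n^2 - 12mn - 2n    [distributive law]
= -27mn + 18m^2 - 9m + 8n - 2 + 10n^2    [combine like terms]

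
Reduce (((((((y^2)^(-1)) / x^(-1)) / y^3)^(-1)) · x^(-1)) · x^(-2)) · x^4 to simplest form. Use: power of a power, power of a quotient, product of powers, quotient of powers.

y^5

(((((((y^2)^(-1)) / x^(-1)) / y^3)^(-1)) · x^(-1)) · x^(-2)) · x^4
= (((((((y^2)^(-1)) / x^(-1))^(-1)) / ((y^3)^(-1))) · x^(-1)) · x^(-2)) · x^4    [power of a quotient]
= (((((((y^2)^(-1))^(-1)) / ((x^(-1))^(-1))) / ((y^3)^(-1))) · x^(-1)) · x^(-2)) · x^4    [power of a quotient]
= ((((((y^2)^1) / ((x^(-1))^(-1))) / ((y^3)^(-1))) · x^(-1)) · x^(-2)) · x^4    [power of a power]
= ((((y^2 / ((x^(-1))^(-1))) / ((y^3)^(-1))) · x^(-1)) · x^(-2)) · x^4    [power of a power]
= ((((y^2 / x) / ((y^3)^(-1))) · x^(-1)) · x^(-2)) · x^4    [power of a power]
= ((((y^2 / x) / y^(-3)) · x^(-1)) · x^(-2)) · x^4    [power of a power]
= y^5    [quotient of powers; product of powers]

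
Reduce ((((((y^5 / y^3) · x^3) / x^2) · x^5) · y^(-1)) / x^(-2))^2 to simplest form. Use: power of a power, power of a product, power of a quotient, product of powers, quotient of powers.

x^16·y^2

((((((y^5 / y^3) · x^3) / x^2) · x^5) · y^(-1)) / x^(-2))^2
= ((((((y^5 / y^3) · x^3) / x^2) · x^5) · y^(-1))^2) / ((x^(-2))^2)    [power of a quotient]
= ((((((y^5 / y^3) · x^3) / x^2) · x^5)^2) · ((y^(-1))^2)) / ((x^(-2))^2)    [power of a product]
= ((((((y^5 / y^3) · x^3) / x^2)^2) · ((x^5)^2)) · ((y^(-1))^2)) / ((x^(-2))^2)    [power of a product]
= ((((((y^5 / y^3) · x^3)^2) / ((x^2)^2)) · ((x^5)^2)) · ((y^(-1))^2)) / ((x^(-2))^2)    [power of a quotient]
= ((((((y^5 / y^3)^2) · ((x^3)^2)) / ((x^2)^2)) · ((x^5)^2)) · ((y^(-1))^2)) / ((x^(-2))^2)    [power of a product]
= (((((((y^5)^2) / ((y^3)^2)) · ((x^3)^2)) / ((x^2)^2)) · ((x^5)^2)) · ((y^(-1))^2)) / ((x^(-2))^2)    [power of a quotient]
= (((((y^10 / ((y^3)^2)) · ((x^3)^2)) / ((x^2)^2)) · ((x^5)^2)) · ((y^(-1))^2)) / ((x^(-2))^2)    [power of a power]
= (((((y^10 / y^6) · ((x^3)^2)) / ((x^2)^2)) · ((x^5)^2)) · ((y^(-1))^2)) / ((x^(-2))^2)    [power of a power]
= ((((y^4 · ((x^3)^2)) / ((x^2)^2)) · ((x^5)^2)) · ((y^(-1))^2)) / ((x^(-2))^2)    [quotient of powers]
= ((((y^4 · x^6) / ((x^2)^2)) · ((x^5)^2)) · ((y^(-1))^2)) / ((x^(-2))^2)    [power of a power]
= ((((y^4 · x^6) / x^4) · ((x^5)^2)) · ((y^(-1))^2)) / ((x^(-2))^2)    [power of a power]
= ((((y^4 · x^6) / x^4) · x^10) · ((y^(-1))^2)) / ((x^(-2))^2)    [power of a power]
= ((((y^4 · x^6) / x^4) · x^10) · y^(-2)) / ((x^(-2))^2)    [power of a power]
= ((((y^4 · x^6) / x^4) · x^10) · y^(-2)) / x^(-4)    [power of a power]
= x^16·y^2    [quotient of powers; product of powers]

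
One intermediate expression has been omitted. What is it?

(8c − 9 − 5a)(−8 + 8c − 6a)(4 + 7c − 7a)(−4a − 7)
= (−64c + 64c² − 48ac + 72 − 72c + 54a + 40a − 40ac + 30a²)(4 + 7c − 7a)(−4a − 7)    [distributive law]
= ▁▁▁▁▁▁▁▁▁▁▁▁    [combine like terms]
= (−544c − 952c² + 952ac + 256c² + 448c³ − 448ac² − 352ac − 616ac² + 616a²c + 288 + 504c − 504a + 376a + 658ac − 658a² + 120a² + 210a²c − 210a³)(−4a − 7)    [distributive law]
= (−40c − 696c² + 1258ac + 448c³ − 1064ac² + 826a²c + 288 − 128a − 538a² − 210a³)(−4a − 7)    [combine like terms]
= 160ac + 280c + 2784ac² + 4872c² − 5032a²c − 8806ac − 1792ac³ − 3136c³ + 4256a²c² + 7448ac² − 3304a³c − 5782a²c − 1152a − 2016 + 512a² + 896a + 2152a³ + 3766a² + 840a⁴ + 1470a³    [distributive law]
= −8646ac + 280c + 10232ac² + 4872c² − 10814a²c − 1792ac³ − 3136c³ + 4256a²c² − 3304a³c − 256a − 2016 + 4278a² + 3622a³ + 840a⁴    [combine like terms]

Applying combine like terms to the line above:

(−136c + 64c² − 88ac + 72 + 94a + 30a²)(4 + 7c − 7a)(−4a − 7)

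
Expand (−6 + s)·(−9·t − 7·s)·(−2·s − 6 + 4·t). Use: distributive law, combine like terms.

114·s·t − 324·t + 216·t^2 − 42·s^2 − 252·s − 10·s^2·t − 36·s·t^2 + 14·s^3

(−6 + s)·(−9·t − 7·s)·(−2·s − 6 + 4·t)
= (54·t + 42·s − 9·s·t − 7·s^2)·(−2·s − 6 + 4·t)    [distributive law]
= −108·s·t − 324·t + 216·t^2 − 84·s^2 − 252·s + 168·s·t + 18·s^2·t + 54·s·t − 36·s·t^2 + 14·s^3 + 42·s^2 − 28·s^2·t    [distributive law]
= 114·s·t − 324·t + 216·t^2 − 42·s^2 − 252·s − 10·s^2·t − 36·s·t^2 + 14·s^3    [combine like terms]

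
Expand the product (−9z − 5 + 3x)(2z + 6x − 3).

−18z^2 − 48xz + 17z − 39x + 15 + 18x^2

(−9z − 5 + 3x)(2z + 6x − 3)
= −18z^2 − 54xz + 27z − 10z − 30x + 15 + 6xz + 18x^2 − 9x    [distributive law]
= −18z^2 − 48xz + 17z − 39x + 15 + 18x^2    [combine like terms]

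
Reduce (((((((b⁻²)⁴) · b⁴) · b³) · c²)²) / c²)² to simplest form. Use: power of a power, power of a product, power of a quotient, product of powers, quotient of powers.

(((((((b⁻²)⁴) · b⁴) · b³) · c²)²) / c²)²
= (((((((b⁻²)⁴) · b⁴) · b³) · c²)²)²) / ((c²)²)    [power of a quotient]
= ((((((b⁻²)⁴) · b⁴) · b³) · c²)⁴) / ((c²)²)    [power of a power]
= ((((((b⁻²)⁴) · b⁴) · b³)⁴) · ((c²)⁴)) / ((c²)²)    [power of a product]
= ((((((b⁻²)⁴) · b⁴)⁴) · ((b³)⁴)) · ((c²)⁴)) / ((c²)²)    [power of a product]
= ((((((b⁻²)⁴)⁴) · ((b⁴)⁴)) · ((b³)⁴)) · ((c²)⁴)) / ((c²)²)    [power of a product]
= (((((b⁻²)¹⁶) · ((b⁴)⁴)) · ((b³)⁴)) · ((c²)⁴)) / ((c²)²)    [power of a power]
= (((b⁻³² · ((b⁴)⁴)) · ((b³)⁴)) · ((c²)⁴)) / ((c²)²)    [power of a power]
= (((b⁻³² · b¹⁶) · ((b³)⁴)) · ((c²)⁴)) / ((c²)²)    [power of a power]
= ((b⁻¹⁶ · ((b³)⁴)) · ((c²)⁴)) / ((c²)²)    [product of powers]
= ((b⁻¹⁶ · b¹²) · ((c²)⁴)) / ((c²)²)    [power of a power]
= (b⁻⁴ · ((c²)⁴)) / ((c²)²)    [product of powers]
= (b⁻⁴ · c⁸) / ((c²)²)    [power of a power]
= (b⁻⁴ · c⁸) / c⁴    [power of a power]
= b⁻⁴c⁴    [quotient of powers]

b⁻⁴c⁴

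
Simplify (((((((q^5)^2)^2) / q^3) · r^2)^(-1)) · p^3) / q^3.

(((((((q^5)^2)^2) / q^3) · r^2)^(-1)) · p^3) / q^3
= (((((((q^5)^2)^2) / q^3)^(-1)) · ((r^2)^(-1))) · p^3) / q^3    [power of a product]
= (((((((q^5)^2)^2)^(-1)) / ((q^3)^(-1))) · ((r^2)^(-1))) · p^3) / q^3    [power of a quotient]
= ((((((q^5)^2)^(-2)) / ((q^3)^(-1))) · ((r^2)^(-1))) · p^3) / q^3    [power of a power]
= (((((q^5)^(-4)) / ((q^3)^(-1))) · ((r^2)^(-1))) · p^3) / q^3    [power of a power]
= (((q^(-20) / ((q^3)^(-1))) · ((r^2)^(-1))) · p^3) / q^3    [power of a power]
= (((q^(-20) / q^(-3)) · ((r^2)^(-1))) · p^3) / q^3    [power of a power]
= ((q^(-17) · ((r^2)^(-1))) · p^3) / q^3    [quotient of powers]
= ((q^(-17) · r^(-2)) · p^3) / q^3    [power of a power]
= p^3·q^(-20)·r^(-2)    [quotient of powers]

p^3·q^(-20)·r^(-2)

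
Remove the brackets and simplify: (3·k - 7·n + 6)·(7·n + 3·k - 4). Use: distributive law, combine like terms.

9·k^2 + 6·k - 49·n^2 + 70·n - 24

(3·k - 7·n + 6)·(7·n + 3·k - 4)
= 21·k·n + 9·k^2 - 12·k - 49·n^2 - 21·k·n + 28·n + 42·n + 18·k - 24    [distributive law]
= 9·k^2 + 6·k - 49·n^2 + 70·n - 24    [combine like terms]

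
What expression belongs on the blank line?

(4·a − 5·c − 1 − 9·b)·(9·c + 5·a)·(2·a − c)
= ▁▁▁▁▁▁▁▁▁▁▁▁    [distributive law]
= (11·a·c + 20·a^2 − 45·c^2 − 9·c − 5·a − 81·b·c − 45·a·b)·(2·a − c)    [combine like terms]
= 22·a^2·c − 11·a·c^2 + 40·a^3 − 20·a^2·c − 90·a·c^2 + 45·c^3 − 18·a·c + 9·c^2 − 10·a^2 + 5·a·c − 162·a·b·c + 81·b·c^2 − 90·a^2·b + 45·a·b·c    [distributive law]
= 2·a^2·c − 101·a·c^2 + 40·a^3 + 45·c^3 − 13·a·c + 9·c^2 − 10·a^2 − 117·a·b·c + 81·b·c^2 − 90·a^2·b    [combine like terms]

By distributive law:

(36·a·c + 20·a^2 − 45·c^2 − 25·a·c − 9·c − 5·a − 81·b·c − 45·a·b)·(2·a − c)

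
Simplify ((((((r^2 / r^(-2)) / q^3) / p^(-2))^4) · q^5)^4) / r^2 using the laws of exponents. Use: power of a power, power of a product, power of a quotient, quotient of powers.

((((((r^2 / r^(-2)) / q^3) / p^(-2))^4) · q^5)^4) / r^2
= ((((((r^2 / r^(-2)) / q^3) / p^(-2))^4)^4) · ((q^5)^4)) / r^2    [power of a product]
= (((((r^2 / r^(-2)) / q^3) / p^(-2))^16) · ((q^5)^4)) / r^2    [power of a power]
= (((((r^2 / r^(-2)) / q^3)^16) / ((p^(-2))^16)) · ((q^5)^4)) / r^2    [power of a quotient]
= (((((r^2 / r^(-2))^16) / ((q^3)^16)) / ((p^(-2))^16)) · ((q^5)^4)) / r^2    [power of a quotient]
= ((((((r^2)^16) / ((r^(-2))^16)) / ((q^3)^16)) / ((p^(-2))^16)) · ((q^5)^4)) / r^2    [power of a quotient]
= ((((r^32 / ((r^(-2))^16)) / ((q^3)^16)) / ((p^(-2))^16)) · ((q^5)^4)) / r^2    [power of a power]
= ((((r^32 / r^(-32)) / ((q^3)^16)) / ((p^(-2))^16)) · ((q^5)^4)) / r^2    [power of a power]
= (((r^64 / ((q^3)^16)) / ((p^(-2))^16)) · ((q^5)^4)) / r^2    [quotient of powers]
= (((r^64 / q^48) / ((p^(-2))^16)) · ((q^5)^4)) / r^2    [power of a power]
= (((r^64 / q^48) / p^(-32)) · ((q^5)^4)) / r^2    [power of a power]
= (((r^64 / q^48) / p^(-32)) · q^20) / r^2    [power of a power]
= p^32q^(-28)r^62    [quotient of powers]

p^32q^(-28)r^62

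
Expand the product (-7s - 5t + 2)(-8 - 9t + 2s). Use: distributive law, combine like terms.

60s + 53st - 14s^2 + 22t + 45t^2 - 16

(-7s - 5t + 2)(-8 - 9t + 2s)
= 56s + 63st - 14s^2 + 40t + 45t^2 - 10st - 16 - 18t + 4s    [distributive law]
= 60s + 53st - 14s^2 + 22t + 45t^2 - 16    [combine like terms]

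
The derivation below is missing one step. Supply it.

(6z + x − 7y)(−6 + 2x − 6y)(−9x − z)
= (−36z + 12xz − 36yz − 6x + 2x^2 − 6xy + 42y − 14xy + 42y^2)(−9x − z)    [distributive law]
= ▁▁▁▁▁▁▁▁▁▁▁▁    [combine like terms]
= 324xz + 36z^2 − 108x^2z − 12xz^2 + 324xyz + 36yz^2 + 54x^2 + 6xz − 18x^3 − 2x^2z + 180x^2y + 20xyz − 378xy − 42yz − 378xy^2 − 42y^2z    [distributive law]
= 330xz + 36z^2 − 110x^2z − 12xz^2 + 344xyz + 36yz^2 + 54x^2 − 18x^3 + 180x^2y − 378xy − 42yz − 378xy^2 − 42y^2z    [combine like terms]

After combine like terms, the bracketed line is:

(−36z + 12xz − 36yz − 6x + 2x^2 − 20xy + 42y + 42y^2)(−9x − z)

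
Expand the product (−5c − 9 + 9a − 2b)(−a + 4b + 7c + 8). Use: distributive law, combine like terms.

(−5c − 9 + 9a − 2b)(−a + 4b + 7c + 8)
= 5ac − 20bc − 35c² − 40c + 9a − 36b − 63c − 72 − 9a² + 36ab + 63ac + 72a + 2ab − 8b² − 14bc − 16b    [distributive law]
= 68ac − 34bc − 35c² − 103c + 81a − 52b − 72 − 9a² + 38ab − 8b²    [combine like terms]

68ac − 34bc − 35c² − 103c + 81a − 52b − 72 − 9a² + 38ab − 8b²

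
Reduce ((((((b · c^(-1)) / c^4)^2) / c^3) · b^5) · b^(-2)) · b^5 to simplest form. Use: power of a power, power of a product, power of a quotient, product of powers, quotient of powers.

((((((b · c^(-1)) / c^4)^2) / c^3) · b^5) · b^(-2)) · b^5
= ((((((b · c^(-1))^2) / ((c^4)^2)) / c^3) · b^5) · b^(-2)) · b^5    [power of a quotient]
= ((((((b^2) · ((c^(-1))^2)) / ((c^4)^2)) / c^3) · b^5) · b^(-2)) · b^5    [power of a product]
= (((((b^2 · c^(-2)) / ((c^4)^2)) / c^3) · b^5) · b^(-2)) · b^5    [power of a power]
= (((((b^2 · c^(-2)) / c^8) / c^3) · b^5) · b^(-2)) · b^5    [power of a power]
= b^10c^(-13)    [quotient of powers; product of powers]

b^10c^(-13)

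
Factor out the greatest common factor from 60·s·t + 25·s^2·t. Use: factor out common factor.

60·s·t + 25·s^2·t
= 5(12·s·t + 5·s^2·t)    [factor out 5]
= 5·s·t(12 + 5·s)    [factor out s·t]

5·s·t(12 + 5·s)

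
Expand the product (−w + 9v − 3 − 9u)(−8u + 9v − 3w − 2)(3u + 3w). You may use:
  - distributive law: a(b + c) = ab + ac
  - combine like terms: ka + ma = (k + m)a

(−w + 9v − 3 − 9u)(−8u + 9v − 3w − 2)(3u + 3w)
= (8uw − 9vw + 3w^2 + 2w − 72uv + 81v^2 − 27vw − 18v + 24u − 27v + 9w + 6 + 72u^2 − 81uv + 27uw + 18u)(3u + 3w)    [distributive law]
= (35uw − 36vw + 3w^2 + 11w − 153uv + 81v^2 − 45v + 42u + 6 + 72u^2)(3u + 3w)    [combine like terms]
= 105u^2w + 105uw^2 − 108uvw − 108vw^2 + 9uw^2 + 9w^3 + 33uw + 33w^2 − 459u^2v − 459uvw + 243uv^2 + 243v^2w − 135uv − 135vw + 126u^2 + 126uw + 18u + 18w + 216u^3 + 216u^2w    [distributive law]
= 321u^2w + 114uw^2 − 567uvw − 108vw^2 + 9w^3 + 159uw + 33w^2 − 459u^2v + 243uv^2 + 243v^2w − 135uv − 135vw + 126u^2 + 18u + 18w + 216u^3    [combine like terms]

321u^2w + 114uw^2 − 567uvw − 108vw^2 + 9w^3 + 159uw + 33w^2 − 459u^2v + 243uv^2 + 243v^2w − 135uv − 135vw + 126u^2 + 18u + 18w + 216u^3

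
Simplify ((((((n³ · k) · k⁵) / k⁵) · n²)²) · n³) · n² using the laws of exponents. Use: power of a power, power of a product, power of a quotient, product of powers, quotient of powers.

k²·n¹⁵

((((((n³ · k) · k⁵) / k⁵) · n²)²) · n³) · n²
= ((((((n³ · k) · k⁵) / k⁵)²) · ((n²)²)) · n³) · n²    [power of a product]
= ((((((n³ · k) · k⁵)²) / ((k⁵)²)) · ((n²)²)) · n³) · n²    [power of a quotient]
= ((((((n³ · k)²) · ((k⁵)²)) / ((k⁵)²)) · ((n²)²)) · n³) · n²    [power of a product]
= (((((((n³)²) · (k²)) · ((k⁵)²)) / ((k⁵)²)) · ((n²)²)) · n³) · n²    [power of a product]
= (((((n⁶ · (k²)) · ((k⁵)²)) / ((k⁵)²)) · ((n²)²)) · n³) · n²    [power of a power]
= (((((n⁶ · k²) · k¹⁰) / ((k⁵)²)) · ((n²)²)) · n³) · n²    [power of a power]
= (((((n⁶ · k²) · k¹⁰) / k¹⁰) · ((n²)²)) · n³) · n²    [power of a power]
= (((((n⁶ · k²) · k¹⁰) / k¹⁰) · n⁴) · n³) · n²    [power of a power]
= k²·n¹⁵    [quotient of powers; product of powers]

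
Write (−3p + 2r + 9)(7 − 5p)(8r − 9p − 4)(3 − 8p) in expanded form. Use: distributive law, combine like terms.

−5426pr + 5542p^2r + 4026p^2 − 4677p^3 + 1107p − 1680p^3r + 1080p^4 + 336r^2 − 1136pr^2 + 1344r + 640p^2r^2 − 756

(−3p + 2r + 9)(7 − 5p)(8r − 9p − 4)(3 − 8p)
= (−21p + 15p^2 + 14r − 10pr + 63 − 45p)(8r − 9p − 4)(3 − 8p)    [distributive law]
= (−66p + 15p^2 + 14r − 10pr + 63)(8r − 9p − 4)(3 − 8p)    [combine like terms]
= (−528pr + 594p^2 + 264p + 120p^2r − 135p^3 − 60p^2 + 112r^2 − 126pr − 56r − 80pr^2 + 90p^2r + 40pr + 504r − 567p − 252)(3 − 8p)    [distributive law]
= (−614pr + 534p^2 − 303p + 210p^2r − 135p^3 + 112r^2 + 448r − 80pr^2 − 252)(3 − 8p)    [combine like terms]
= −1842pr + 4912p^2r + 1602p^2 − 4272p^3 − 909p + 2424p^2 + 630p^2r − 1680p^3r − 405p^3 + 1080p^4 + 336r^2 − 896pr^2 + 1344r − 3584pr − 240pr^2 + 640p^2r^2 − 756 + 2016p    [distributive law]
= −5426pr + 5542p^2r + 4026p^2 − 4677p^3 + 1107p − 1680p^3r + 1080p^4 + 336r^2 − 1136pr^2 + 1344r + 640p^2r^2 − 756    [combine like terms]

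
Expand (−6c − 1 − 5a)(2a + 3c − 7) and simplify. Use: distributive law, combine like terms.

−27ac − 18c² + 39c + 33a + 7 − 10a²

(−6c − 1 − 5a)(2a + 3c − 7)
= −12ac − 18c² + 42c − 2a − 3c + 7 − 10a² − 15ac + 35a    [distributive law]
= −27ac − 18c² + 39c + 33a + 7 − 10a²    [combine like terms]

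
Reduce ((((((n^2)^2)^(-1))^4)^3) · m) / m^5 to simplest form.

m^(-4)n^(-48)

((((((n^2)^2)^(-1))^4)^3) · m) / m^5
= (((((n^2)^2)^(-1))^12) · m) / m^5    [power of a power]
= ((((n^2)^2)^(-12)) · m) / m^5    [power of a power]
= (((n^2)^(-24)) · m) / m^5    [power of a power]
= (n^(-48) · m) / m^5    [power of a power]
= m^(-4)n^(-48)    [quotient of powers]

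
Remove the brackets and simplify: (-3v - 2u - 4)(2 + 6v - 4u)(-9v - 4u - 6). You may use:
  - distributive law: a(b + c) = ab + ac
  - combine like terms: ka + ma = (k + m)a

378v² + 12uv + 252v + 162v³ + 72uv² - 96u² - 40u - 72u²v - 32u³ + 48

(-3v - 2u - 4)(2 + 6v - 4u)(-9v - 4u - 6)
= (-6v - 18v² + 12uv - 4u - 12uv + 8u² - 8 - 24v + 16u)(-9v - 4u - 6)    [distributive law]
= (-30v - 18v² + 12u + 8u² - 8)(-9v - 4u - 6)    [combine like terms]
= 270v² + 120uv + 180v + 162v³ + 72uv² + 108v² - 108uv - 48u² - 72u - 72u²v - 32u³ - 48u² + 72v + 32u + 48    [distributive law]
= 378v² + 12uv + 252v + 162v³ + 72uv² - 96u² - 40u - 72u²v - 32u³ + 48    [combine like terms]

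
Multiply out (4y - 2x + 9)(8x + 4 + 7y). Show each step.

(4y - 2x + 9)(8x + 4 + 7y)
= 32xy + 16y + 28y^2 - 16x^2 - 8x - 14xy + 72x + 36 + 63y    [distributive law]
= 18xy + 79y + 28y^2 - 16x^2 + 64x + 36    [combine like terms]

18xy + 79y + 28y^2 - 16x^2 + 64x + 36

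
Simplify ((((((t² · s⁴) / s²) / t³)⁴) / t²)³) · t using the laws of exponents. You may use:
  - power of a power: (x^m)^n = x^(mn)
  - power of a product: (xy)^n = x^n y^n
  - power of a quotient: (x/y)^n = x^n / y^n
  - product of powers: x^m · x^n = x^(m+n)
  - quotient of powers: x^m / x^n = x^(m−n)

((((((t² · s⁴) / s²) / t³)⁴) / t²)³) · t
= ((((((t² · s⁴) / s²) / t³)⁴)³) / ((t²)³)) · t    [power of a quotient]
= (((((t² · s⁴) / s²) / t³)¹²) / ((t²)³)) · t    [power of a power]
= (((((t² · s⁴) / s²)¹²) / ((t³)¹²)) / ((t²)³)) · t    [power of a quotient]
= (((((t² · s⁴)¹²) / ((s²)¹²)) / ((t³)¹²)) / ((t²)³)) · t    [power of a quotient]
= ((((((t²)¹²) · ((s⁴)¹²)) / ((s²)¹²)) / ((t³)¹²)) / ((t²)³)) · t    [power of a product]
= ((((t²⁴ · ((s⁴)¹²)) / ((s²)¹²)) / ((t³)¹²)) / ((t²)³)) · t    [power of a power]
= ((((t²⁴ · s⁴⁸) / ((s²)¹²)) / ((t³)¹²)) / ((t²)³)) · t    [power of a power]
= ((((t²⁴ · s⁴⁸) / s²⁴) / ((t³)¹²)) / ((t²)³)) · t    [power of a power]
= ((((t²⁴ · s⁴⁸) / s²⁴) / t³⁶) / ((t²)³)) · t    [power of a power]
= ((((t²⁴ · s⁴⁸) / s²⁴) / t³⁶) / t⁶) · t    [power of a power]
= s²⁴·t⁻¹⁷    [quotient of powers; product of powers]

s²⁴·t⁻¹⁷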